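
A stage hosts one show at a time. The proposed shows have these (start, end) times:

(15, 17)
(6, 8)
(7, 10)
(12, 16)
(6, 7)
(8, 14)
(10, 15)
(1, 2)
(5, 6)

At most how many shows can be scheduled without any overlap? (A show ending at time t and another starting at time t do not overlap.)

6

Greedy by earliest finish: after sorting by end time, pick each interval compatible with the last pick.
Sorted by end: (1,2)  (5,6)  (6,7)  (6,8)  (7,10)  (8,14)  (10,15)  (12,16)  (15,17)
take (1,2); take (5,6); take (6,7); take (7,10); take (10,15); take (15,17).
Selected 6 shows.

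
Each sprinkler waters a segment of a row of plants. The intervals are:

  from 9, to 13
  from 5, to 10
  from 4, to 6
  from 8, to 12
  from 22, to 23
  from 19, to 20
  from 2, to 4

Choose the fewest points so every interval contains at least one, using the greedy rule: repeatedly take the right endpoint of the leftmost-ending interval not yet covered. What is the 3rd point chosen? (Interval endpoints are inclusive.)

20

Sort by right endpoint; whenever an interval is uncovered, place a point at its right end.
Sorted: [2,4] [4,6] [5,10] [8,12] [9,13] [19,20] [22,23]
{[2,4],[4,6]} hit by 4; {[5,10],[8,12],[9,13]} hit by 10; {[19,20]} hit by 20; {[22,23]} hit by 23.
Points: 4, 10, 20, 23 (4 total).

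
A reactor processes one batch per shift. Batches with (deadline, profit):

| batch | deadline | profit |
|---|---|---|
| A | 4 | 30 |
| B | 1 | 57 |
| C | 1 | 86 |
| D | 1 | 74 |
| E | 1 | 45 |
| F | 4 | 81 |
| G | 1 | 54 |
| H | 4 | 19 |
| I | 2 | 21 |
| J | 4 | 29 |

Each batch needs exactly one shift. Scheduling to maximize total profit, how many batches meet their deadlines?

4

Profit order: C=86 F=81 D=74 B=57 G=54 E=45 A=30 J=29 I=21 H=19
Assign: C→slot 1, F→slot 4, D skipped, B skipped, G skipped, E skipped, A→slot 3, J→slot 2, I skipped, H skipped.
Slots: [1:C] [2:J] [3:A] [4:F]
4 of 10 scheduled.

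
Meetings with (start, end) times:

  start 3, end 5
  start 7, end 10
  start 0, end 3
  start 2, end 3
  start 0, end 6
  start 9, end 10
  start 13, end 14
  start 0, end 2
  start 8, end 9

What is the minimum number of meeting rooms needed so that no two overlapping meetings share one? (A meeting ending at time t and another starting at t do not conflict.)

starts: [0, 0, 0, 2, 3, 7, 8, 9, 13]
ends:   [2, 3, 3, 5, 6, 9, 10, 10, 14]
s0→1 s0→2 s0→3  — peak 3.

3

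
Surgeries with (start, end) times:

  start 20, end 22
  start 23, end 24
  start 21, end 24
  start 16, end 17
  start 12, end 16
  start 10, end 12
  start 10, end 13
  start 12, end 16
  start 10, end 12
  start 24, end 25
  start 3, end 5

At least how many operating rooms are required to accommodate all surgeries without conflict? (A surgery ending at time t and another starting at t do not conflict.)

Events (time:±→running): 3:+→1 5:-→0 10:+→1 10:+→2 10:+→3 … peak 3.

3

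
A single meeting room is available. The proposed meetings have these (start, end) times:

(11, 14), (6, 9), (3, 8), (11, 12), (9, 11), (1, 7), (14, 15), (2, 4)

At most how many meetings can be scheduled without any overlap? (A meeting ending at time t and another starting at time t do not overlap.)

Order by finish time; keep every interval that doesn't clash with the previous kept one.
Sorted by end: (2,4)  (1,7)  (3,8)  (6,9)  (9,11)  (11,12)  (11,14)  (14,15)
take (2,4); skip (1,7); take (6,9); take (9,11); take (11,12); skip (11,14); take (14,15).
Selected 5 meetings.

5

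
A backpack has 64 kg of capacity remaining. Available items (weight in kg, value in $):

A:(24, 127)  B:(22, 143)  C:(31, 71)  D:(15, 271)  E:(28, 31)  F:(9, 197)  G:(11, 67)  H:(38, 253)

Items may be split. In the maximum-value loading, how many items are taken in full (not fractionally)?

3

Sort by value per unit weight and fill in that order.
Order: F (197/9=21.89) > D (271/15=18.07) > H (253/38=6.66) > B (143/22=6.50) > G (67/11=6.09) > A (127/24=5.29) > C (71/31=2.29) > E (31/28=1.11)
Fill: take F (9 @ 197) → take D (15 @ 271) → take H (38 @ 253) → take 2/22 of B → 13.00; 64/64 used.
3 item(s) taken whole; one partial (take 2/22 of B).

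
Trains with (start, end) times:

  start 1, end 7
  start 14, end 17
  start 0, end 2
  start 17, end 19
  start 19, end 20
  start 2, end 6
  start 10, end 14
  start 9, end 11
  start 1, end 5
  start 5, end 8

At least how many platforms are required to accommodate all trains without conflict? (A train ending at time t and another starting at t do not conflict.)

Events (time:±→running): 0:+→1 1:+→2 1:+→3 … peak 3.

3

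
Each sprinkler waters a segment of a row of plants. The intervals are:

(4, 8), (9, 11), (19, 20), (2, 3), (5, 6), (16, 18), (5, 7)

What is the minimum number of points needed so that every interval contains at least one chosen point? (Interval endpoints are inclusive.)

Sorted: [2,3] [5,6] [5,7] [4,8] [9,11] [16,18] [19,20]
{[2,3]} hit by 3; {[5,6],[5,7],[4,8]} hit by 6; {[9,11]} hit by 11; {[16,18]} hit by 18; {[19,20]} hit by 20.
Points: 3, 6, 11, 18, 20 (5 total).

5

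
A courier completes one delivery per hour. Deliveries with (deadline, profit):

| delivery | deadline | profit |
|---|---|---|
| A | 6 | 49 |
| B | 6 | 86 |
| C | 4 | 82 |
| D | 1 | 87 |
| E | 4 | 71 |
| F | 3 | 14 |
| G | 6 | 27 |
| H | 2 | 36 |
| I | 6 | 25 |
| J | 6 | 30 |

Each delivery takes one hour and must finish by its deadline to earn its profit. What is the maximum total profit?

411

Take jobs in profit order; each goes to the latest open slot no later than its deadline.
Profit order: D=87 B=86 C=82 E=71 A=49 H=36 J=30 G=27 I=25 F=14
Assign: D→slot 1, B→slot 6, C→slot 4, E→slot 3, A→slot 5, H→slot 2, J skipped, G skipped, I skipped, F skipped.
Slots: [1:D] [2:H] [3:E] [4:C] [5:A] [6:B]
Profit = 87 + 36 + 71 + 82 + 49 + 86 = 411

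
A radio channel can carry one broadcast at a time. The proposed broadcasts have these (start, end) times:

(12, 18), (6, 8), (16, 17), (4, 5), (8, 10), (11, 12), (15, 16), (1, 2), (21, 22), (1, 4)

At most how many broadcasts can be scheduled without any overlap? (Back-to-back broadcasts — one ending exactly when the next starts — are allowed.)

8

Greedy by earliest finish: after sorting by end time, pick each interval compatible with the last pick.
By end time: (1,2), (1,4), (4,5), (6,8), (8,10), (11,12), (15,16), (16,17), (12,18), (21,22).
Pick (1,2); next start ≥ 2 → (4,5); next start ≥ 5 → (6,8); next start ≥ 8 → (8,10); next start ≥ 10 → (11,12); next start ≥ 12 → (15,16); next start ≥ 16 → (16,17); next start ≥ 17 → (21,22).
Selected 8 broadcasts.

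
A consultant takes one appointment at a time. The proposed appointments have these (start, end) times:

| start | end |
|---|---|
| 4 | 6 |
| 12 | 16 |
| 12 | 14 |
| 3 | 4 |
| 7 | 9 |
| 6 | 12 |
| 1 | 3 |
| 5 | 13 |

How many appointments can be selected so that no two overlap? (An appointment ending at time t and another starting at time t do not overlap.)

Order by finish time; keep every interval that doesn't clash with the previous kept one.
Sorted by end: (1,3)  (3,4)  (4,6)  (7,9)  (6,12)  (5,13)  (12,14)  (12,16)
take (1,3); take (3,4); take (4,6); take (7,9); take (12,14).
Selected 5 appointments.

5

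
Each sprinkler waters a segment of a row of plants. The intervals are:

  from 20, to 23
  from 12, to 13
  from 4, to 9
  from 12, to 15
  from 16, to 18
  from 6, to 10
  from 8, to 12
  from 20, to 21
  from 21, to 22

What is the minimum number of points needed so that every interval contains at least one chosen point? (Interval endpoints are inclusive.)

Sort by right endpoint; whenever an interval is uncovered, place a point at its right end.
Sorted: [4,9] [6,10] [8,12] [12,13] [12,15] [16,18] [20,21] [21,22] [20,23]
{[4,9],[6,10],[8,12]} hit by 9; {[12,13],[12,15]} hit by 13; {[16,18]} hit by 18; {[20,21],[21,22],[20,23]} hit by 21.
Points: 9, 13, 18, 21 (4 total).

4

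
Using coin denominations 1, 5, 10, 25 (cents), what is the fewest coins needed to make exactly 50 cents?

50 − 2×25→0
Total coins = 2 = 2

2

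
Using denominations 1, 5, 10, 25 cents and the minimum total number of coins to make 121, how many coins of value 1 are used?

1

Use the largest denomination that fits, subtract, and repeat.
121 − 4×25→21 − 2×10→1 − 1×1→0
Count of 1: 1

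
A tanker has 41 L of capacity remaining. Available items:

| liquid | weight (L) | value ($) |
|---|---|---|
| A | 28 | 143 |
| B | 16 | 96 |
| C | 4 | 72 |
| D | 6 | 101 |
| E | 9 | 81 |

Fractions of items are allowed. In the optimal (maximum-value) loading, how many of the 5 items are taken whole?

Ratios (sorted): C 18.00, D 16.83, E 9.00, B 6.00, A 5.11
take C (4 @ 72); take D (6 @ 101); take E (9 @ 81); take B (16 @ 96); take 6/28 of A → 30.64. Capacity used 41/41.
4 item(s) taken whole; one partial (take 6/28 of A).

4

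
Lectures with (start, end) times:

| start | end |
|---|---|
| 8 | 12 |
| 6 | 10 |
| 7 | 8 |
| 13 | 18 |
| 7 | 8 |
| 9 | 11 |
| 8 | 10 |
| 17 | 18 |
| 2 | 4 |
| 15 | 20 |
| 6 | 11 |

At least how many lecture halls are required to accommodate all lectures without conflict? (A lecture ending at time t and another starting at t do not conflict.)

5

Events (time:±→running): 2:+→1 4:-→0 6:+→1 6:+→2 7:+→3 7:+→4 8:-→3 8:-→2 8:+→3 8:+→4 9:+→5 … peak 5.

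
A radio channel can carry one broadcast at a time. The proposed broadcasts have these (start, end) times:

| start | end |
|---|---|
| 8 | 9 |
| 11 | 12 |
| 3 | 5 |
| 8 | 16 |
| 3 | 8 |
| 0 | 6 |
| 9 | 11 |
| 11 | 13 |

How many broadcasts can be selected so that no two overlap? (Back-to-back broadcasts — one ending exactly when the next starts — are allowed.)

Sort by end time and greedily take each interval whose start is ≥ the last chosen end.
Sorted by end: (3,5)  (0,6)  (3,8)  (8,9)  (9,11)  (11,12)  (11,13)  (8,16)
take (3,5); skip (0,6); skip (3,8); take (8,9); take (9,11); take (11,12); skip (8,16).
Selected 4 broadcasts.

4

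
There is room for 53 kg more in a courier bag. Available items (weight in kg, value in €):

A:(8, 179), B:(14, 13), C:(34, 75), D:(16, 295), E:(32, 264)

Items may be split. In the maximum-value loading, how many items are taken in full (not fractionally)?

Sort by value per unit weight and fill in that order.
Order: A (179/8=22.38) > D (295/16=18.44) > E (264/32=8.25) > C (75/34=2.21) > B (13/14=0.93)
Fill: take A (8 @ 179) → take D (16 @ 295) → take 29/32 of E → 239.25; 53/53 used.
2 item(s) taken whole; one partial (take 29/32 of E).

2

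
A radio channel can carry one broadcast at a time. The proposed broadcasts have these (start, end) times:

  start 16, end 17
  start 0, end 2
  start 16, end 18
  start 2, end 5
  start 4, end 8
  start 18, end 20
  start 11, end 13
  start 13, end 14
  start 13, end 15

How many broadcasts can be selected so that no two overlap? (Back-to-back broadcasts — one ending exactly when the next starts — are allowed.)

6

By end time: (0,2), (2,5), (4,8), (11,13), (13,14), (13,15), (16,17), (16,18), (18,20).
Pick (0,2); next start ≥ 2 → (2,5); next start ≥ 5 → (11,13); next start ≥ 13 → (13,14); next start ≥ 14 → (16,17); next start ≥ 17 → (18,20).
Selected 6 broadcasts.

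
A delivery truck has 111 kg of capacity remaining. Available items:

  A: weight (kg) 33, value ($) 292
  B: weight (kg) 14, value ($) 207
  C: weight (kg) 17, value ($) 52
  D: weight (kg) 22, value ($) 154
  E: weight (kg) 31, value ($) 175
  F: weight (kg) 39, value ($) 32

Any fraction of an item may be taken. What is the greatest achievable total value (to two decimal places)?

861.65

Sort by value per unit weight and fill in that order.
Ratios (sorted): B 14.79, A 8.85, D 7.00, E 5.65, C 3.06, F 0.82
take B (14 @ 207); take A (33 @ 292); take D (22 @ 154); take E (31 @ 175); take 11/17 of C → 33.65. Capacity used 111/111.
Total value = 861.65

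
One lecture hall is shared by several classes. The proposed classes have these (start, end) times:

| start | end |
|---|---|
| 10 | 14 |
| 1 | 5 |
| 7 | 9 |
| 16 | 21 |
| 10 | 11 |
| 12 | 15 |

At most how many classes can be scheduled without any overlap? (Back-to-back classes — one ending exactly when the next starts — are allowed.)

5

Sorted by end: (1,5)  (7,9)  (10,11)  (10,14)  (12,15)  (16,21)
take (1,5); take (7,9); take (10,11); take (12,15); take (16,21).
Selected 5 classes.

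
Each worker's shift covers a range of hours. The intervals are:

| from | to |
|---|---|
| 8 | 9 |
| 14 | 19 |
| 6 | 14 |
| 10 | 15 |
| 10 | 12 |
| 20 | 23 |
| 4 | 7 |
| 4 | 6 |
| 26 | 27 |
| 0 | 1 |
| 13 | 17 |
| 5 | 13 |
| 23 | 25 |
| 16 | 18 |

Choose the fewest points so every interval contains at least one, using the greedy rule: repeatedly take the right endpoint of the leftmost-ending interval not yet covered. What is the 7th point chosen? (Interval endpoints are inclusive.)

Process intervals by earliest right end; each time one isn't hit yet, stab at its right endpoint.
Sorted: [0,1] [4,6] [4,7] [8,9] [10,12] [5,13] [6,14] [10,15] [13,17] [16,18] [14,19] [20,23] [23,25] [26,27]
{[0,1]} hit by 1; {[4,6],[4,7]} hit by 6; {[8,9]} hit by 9; {[10,12],[5,13],[6,14],[10,15]} hit by 12; {[13,17],[16,18],[14,19]} hit by 17; {[20,23],[23,25]} hit by 23; {[26,27]} hit by 27.
Points: 1, 6, 9, 12, 17, 23, 27 (7 total).

27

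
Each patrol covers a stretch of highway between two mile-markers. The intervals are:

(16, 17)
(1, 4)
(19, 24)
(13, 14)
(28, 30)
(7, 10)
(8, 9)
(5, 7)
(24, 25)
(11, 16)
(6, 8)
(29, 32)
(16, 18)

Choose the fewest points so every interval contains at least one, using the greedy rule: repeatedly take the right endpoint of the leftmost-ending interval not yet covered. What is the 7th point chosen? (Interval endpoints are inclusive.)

30

Process intervals by earliest right end; each time one isn't hit yet, stab at its right endpoint.
By right end: [1,4]  [5,7]  [6,8]  [8,9]  [7,10]  [13,14]  [11,16]  [16,17]  [16,18]  [19,24]  [24,25]  [28,30]  [29,32]
[1,4] uncovered → point at 4; [5,7] uncovered → point at 7; [8,9] uncovered → point at 9; [13,14] uncovered → point at 14; [16,17] uncovered → point at 17; [19,24] uncovered → point at 24; [28,30] uncovered → point at 30.
Points: 4, 7, 9, 14, 17, 24, 30 (7 total).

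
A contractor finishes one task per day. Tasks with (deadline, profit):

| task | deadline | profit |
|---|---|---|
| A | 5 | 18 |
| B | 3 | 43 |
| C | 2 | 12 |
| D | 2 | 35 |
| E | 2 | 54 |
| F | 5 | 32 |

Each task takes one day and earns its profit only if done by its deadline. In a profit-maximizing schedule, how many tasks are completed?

Take jobs in profit order; each goes to the latest open slot no later than its deadline.
By profit: E(d2,54), B(d3,43), D(d2,35), F(d5,32), A(d5,18), C(d2,12)
E→slot 2; B→slot 3; D→slot 1; F→slot 5; A→slot 4; C skipped.
5 of 6 scheduled.

5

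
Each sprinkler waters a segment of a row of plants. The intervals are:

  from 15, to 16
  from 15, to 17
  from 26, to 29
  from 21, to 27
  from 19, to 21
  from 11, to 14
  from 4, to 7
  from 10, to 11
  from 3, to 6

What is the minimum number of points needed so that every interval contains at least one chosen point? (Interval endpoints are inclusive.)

Sorted: [3,6] [4,7] [10,11] [11,14] [15,16] [15,17] [19,21] [21,27] [26,29]
{[3,6],[4,7]} hit by 6; {[10,11],[11,14]} hit by 11; {[15,16],[15,17]} hit by 16; {[19,21],[21,27]} hit by 21; {[26,29]} hit by 29.
Points: 6, 11, 16, 21, 29 (5 total).

5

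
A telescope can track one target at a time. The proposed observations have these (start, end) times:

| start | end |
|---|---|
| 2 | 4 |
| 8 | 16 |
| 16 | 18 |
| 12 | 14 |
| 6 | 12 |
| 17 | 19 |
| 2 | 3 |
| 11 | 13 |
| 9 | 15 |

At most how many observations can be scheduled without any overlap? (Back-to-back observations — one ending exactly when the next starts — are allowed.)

4

By end time: (2,3), (2,4), (6,12), (11,13), (12,14), (9,15), (8,16), (16,18), (17,19).
Pick (2,3); next start ≥ 3 → (6,12); next start ≥ 12 → (12,14); next start ≥ 14 → (16,18).
Selected 4 observations.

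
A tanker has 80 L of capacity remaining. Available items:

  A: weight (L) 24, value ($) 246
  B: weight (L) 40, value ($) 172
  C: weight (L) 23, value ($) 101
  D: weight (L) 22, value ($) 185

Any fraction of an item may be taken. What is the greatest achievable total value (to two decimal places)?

Ratios (sorted): A 10.25, D 8.41, C 4.39, B 4.30
take A (24 @ 246); take D (22 @ 185); take C (23 @ 101); take 11/40 of B → 47.30. Capacity used 80/80.
Total value = 579.30

579.30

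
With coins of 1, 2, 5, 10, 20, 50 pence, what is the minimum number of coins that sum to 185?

6

185 = 3×50 + 1×20 + 1×10 + 1×5
Total coins = 3 + 1 + 1 + 1 = 6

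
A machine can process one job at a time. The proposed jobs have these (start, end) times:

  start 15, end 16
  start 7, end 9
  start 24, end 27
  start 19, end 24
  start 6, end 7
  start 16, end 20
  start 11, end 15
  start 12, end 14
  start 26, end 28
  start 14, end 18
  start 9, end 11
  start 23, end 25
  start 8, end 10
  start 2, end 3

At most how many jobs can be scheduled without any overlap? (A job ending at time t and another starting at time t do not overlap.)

9

Order by finish time; keep every interval that doesn't clash with the previous kept one.
By end time: (2,3), (6,7), (7,9), (8,10), (9,11), (12,14), (11,15), (15,16), (14,18), (16,20), (19,24), (23,25), (24,27), (26,28).
Pick (2,3); next start ≥ 3 → (6,7); next start ≥ 7 → (7,9); next start ≥ 9 → (9,11); next start ≥ 11 → (12,14); next start ≥ 14 → (15,16); next start ≥ 16 → (16,20); next start ≥ 20 → (23,25); next start ≥ 25 → (26,28).
Selected 9 jobs.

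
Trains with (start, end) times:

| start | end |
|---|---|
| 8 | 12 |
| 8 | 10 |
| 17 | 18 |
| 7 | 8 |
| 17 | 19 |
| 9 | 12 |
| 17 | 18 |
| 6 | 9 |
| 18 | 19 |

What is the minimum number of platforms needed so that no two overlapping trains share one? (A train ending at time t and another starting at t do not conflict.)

The answer is the maximum number of intervals overlapping at any instant.
Events (time:±→running): 6:+→1 7:+→2 8:-→1 8:+→2 8:+→3 … peak 3.

3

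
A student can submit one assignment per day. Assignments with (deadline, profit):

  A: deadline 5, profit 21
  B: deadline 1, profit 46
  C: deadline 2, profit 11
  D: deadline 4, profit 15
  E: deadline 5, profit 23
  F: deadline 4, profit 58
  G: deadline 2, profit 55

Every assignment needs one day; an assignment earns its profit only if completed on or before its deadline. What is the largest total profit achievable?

203

By profit: F(d4,58), G(d2,55), B(d1,46), E(d5,23), A(d5,21), D(d4,15), C(d2,11)
F→slot 4; G→slot 2; B→slot 1; E→slot 5; A→slot 3; D skipped; C skipped.
Profit = 46 + 55 + 21 + 58 + 23 = 203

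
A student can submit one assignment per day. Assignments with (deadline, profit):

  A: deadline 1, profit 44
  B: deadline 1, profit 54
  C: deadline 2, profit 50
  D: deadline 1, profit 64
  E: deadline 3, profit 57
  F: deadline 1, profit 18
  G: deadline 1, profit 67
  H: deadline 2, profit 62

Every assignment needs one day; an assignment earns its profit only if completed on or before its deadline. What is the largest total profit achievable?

Take jobs in profit order; each goes to the latest open slot no later than its deadline.
By profit: G(d1,67), D(d1,64), H(d2,62), E(d3,57), B(d1,54), C(d2,50), A(d1,44), F(d1,18)
G→slot 1; D skipped; H→slot 2; E→slot 3; B skipped; C skipped; A skipped; F skipped.
Profit = 67 + 62 + 57 = 186

186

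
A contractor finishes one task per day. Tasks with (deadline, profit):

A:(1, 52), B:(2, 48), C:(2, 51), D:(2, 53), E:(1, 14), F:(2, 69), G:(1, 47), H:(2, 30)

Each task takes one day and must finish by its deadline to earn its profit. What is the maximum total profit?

Take jobs in profit order; each goes to the latest open slot no later than its deadline.
Profit order: F=69 D=53 A=52 C=51 B=48 G=47 H=30 E=14
Assign: F→slot 2, D→slot 1, A skipped, C skipped, B skipped, G skipped, H skipped, E skipped.
Slots: [1:D] [2:F]
Profit = 53 + 69 = 122

122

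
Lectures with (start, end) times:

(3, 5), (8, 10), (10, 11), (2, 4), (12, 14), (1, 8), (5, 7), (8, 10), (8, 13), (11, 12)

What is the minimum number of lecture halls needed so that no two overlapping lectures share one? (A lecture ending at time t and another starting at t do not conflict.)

starts: [1, 2, 3, 5, 8, 8, 8, 10, 11, 12]
ends:   [4, 5, 7, 8, 10, 10, 11, 12, 13, 14]
s1→1 s2→2 s3→3  — peak 3.

3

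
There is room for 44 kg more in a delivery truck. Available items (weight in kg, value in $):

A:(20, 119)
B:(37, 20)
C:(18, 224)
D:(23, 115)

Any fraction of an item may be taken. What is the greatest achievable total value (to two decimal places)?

Sort by value per unit weight and fill in that order.
Ratios (sorted): C 12.44, A 5.95, D 5.00, B 0.54
take C (18 @ 224); take A (20 @ 119); take 6/23 of D → 30.00. Capacity used 44/44.
Total value = 373.00

373.00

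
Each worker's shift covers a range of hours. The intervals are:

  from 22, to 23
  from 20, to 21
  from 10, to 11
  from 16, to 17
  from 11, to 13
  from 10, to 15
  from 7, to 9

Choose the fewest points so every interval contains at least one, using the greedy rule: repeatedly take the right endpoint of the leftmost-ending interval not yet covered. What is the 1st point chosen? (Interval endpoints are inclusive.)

Sorted: [7,9] [10,11] [11,13] [10,15] [16,17] [20,21] [22,23]
{[7,9]} hit by 9; {[10,11],[11,13],[10,15]} hit by 11; {[16,17]} hit by 17; {[20,21]} hit by 21; {[22,23]} hit by 23.
Points: 9, 11, 17, 21, 23 (5 total).

9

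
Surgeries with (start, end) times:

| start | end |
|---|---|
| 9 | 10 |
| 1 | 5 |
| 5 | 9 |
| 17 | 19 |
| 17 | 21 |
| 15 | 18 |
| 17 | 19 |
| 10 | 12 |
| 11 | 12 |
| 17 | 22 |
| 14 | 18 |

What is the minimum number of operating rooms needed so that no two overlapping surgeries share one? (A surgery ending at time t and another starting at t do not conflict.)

6

Count concurrent intervals with a sweep; the peak is the room count.
starts: [1, 5, 9, 10, 11, 14, 15, 17, 17, 17, 17]
ends:   [5, 9, 10, 12, 12, 18, 18, 19, 19, 21, 22]
s1→1 e5→0 s5→1 e9→0 s9→1 e10→0 s10→1 s11→2 e12→1 e12→0 s14→1 s15→2 s17→3 s17→4 s17→5 s17→6  — peak 6.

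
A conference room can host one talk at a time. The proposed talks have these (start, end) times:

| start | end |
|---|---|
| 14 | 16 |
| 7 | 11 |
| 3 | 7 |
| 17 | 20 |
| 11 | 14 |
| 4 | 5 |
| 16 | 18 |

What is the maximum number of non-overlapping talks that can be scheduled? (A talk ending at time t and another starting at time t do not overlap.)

Order by finish time; keep every interval that doesn't clash with the previous kept one.
By end time: (4,5), (3,7), (7,11), (11,14), (14,16), (16,18), (17,20).
Pick (4,5); next start ≥ 5 → (7,11); next start ≥ 11 → (11,14); next start ≥ 14 → (14,16); next start ≥ 16 → (16,18).
Selected 5 talks.

5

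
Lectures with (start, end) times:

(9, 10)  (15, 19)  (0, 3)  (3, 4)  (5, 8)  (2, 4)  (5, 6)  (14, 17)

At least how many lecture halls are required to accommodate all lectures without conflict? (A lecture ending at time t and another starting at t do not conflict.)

Events (time:±→running): 0:+→1 2:+→2 … peak 2.

2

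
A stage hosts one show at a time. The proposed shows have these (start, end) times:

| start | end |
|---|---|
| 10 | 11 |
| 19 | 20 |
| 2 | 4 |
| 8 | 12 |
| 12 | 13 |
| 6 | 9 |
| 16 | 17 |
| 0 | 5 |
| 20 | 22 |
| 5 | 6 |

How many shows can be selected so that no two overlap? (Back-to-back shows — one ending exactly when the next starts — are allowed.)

Greedy by earliest finish: after sorting by end time, pick each interval compatible with the last pick.
Sorted by end: (2,4)  (0,5)  (5,6)  (6,9)  (10,11)  (8,12)  (12,13)  (16,17)  (19,20)  (20,22)
take (2,4); take (5,6); take (6,9); take (10,11); take (12,13); take (16,17); take (19,20); take (20,22).
Selected 8 shows.

8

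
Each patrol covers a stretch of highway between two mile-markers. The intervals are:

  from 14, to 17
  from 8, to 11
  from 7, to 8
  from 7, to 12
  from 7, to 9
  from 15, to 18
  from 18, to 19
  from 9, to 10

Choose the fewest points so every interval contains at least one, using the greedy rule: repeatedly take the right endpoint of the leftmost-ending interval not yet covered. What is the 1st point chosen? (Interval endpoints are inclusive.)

8

Sort by right endpoint; whenever an interval is uncovered, place a point at its right end.
By right end: [7,8]  [7,9]  [9,10]  [8,11]  [7,12]  [14,17]  [15,18]  [18,19]
[7,8] uncovered → point at 8; [9,10] uncovered → point at 10; [14,17] uncovered → point at 17; [18,19] uncovered → point at 19.
Points: 8, 10, 17, 19 (4 total).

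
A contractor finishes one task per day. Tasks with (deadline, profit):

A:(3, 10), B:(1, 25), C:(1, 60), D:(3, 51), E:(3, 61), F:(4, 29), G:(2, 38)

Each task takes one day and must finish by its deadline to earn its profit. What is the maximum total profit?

Sort by profit descending; place each in the latest free slot ≤ its deadline.
By profit: E(d3,61), C(d1,60), D(d3,51), G(d2,38), F(d4,29), B(d1,25), A(d3,10)
E→slot 3; C→slot 1; D→slot 2; G skipped; F→slot 4; B skipped; A skipped.
Profit = 60 + 51 + 61 + 29 = 201

201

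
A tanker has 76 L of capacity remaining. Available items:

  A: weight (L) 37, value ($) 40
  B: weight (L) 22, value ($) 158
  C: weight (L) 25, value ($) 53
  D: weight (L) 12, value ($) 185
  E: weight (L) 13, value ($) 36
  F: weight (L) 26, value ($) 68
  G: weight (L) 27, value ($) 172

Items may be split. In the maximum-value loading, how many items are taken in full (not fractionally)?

4

Greedy by value/weight ratio, highest first.
Ratios (sorted): D 15.42, B 7.18, G 6.37, E 2.77, F 2.62, C 2.12, A 1.08
take D (12 @ 185); take B (22 @ 158); take G (27 @ 172); take E (13 @ 36); take 2/26 of F → 5.23. Capacity used 76/76.
4 item(s) taken whole; one partial (take 2/26 of F).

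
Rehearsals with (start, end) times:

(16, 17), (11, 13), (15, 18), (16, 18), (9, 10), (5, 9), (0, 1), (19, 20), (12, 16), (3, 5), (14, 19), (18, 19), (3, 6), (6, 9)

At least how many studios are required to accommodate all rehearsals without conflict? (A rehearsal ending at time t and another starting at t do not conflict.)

4

The answer is the maximum number of intervals overlapping at any instant.
Events (time:±→running): 0:+→1 1:-→0 3:+→1 3:+→2 5:-→1 5:+→2 6:-→1 6:+→2 9:-→1 9:-→0 9:+→1 10:-→0 11:+→1 12:+→2 13:-→1 14:+→2 15:+→3 16:-→2 16:+→3 16:+→4 … peak 4.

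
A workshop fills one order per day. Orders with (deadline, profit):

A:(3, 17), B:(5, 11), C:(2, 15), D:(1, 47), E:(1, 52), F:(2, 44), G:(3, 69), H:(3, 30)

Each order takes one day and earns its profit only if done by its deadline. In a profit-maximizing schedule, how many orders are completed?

4

By profit: G(d3,69), E(d1,52), D(d1,47), F(d2,44), H(d3,30), A(d3,17), C(d2,15), B(d5,11)
G→slot 3; E→slot 1; D skipped; F→slot 2; H skipped; A skipped; C skipped; B→slot 5.
4 of 8 scheduled.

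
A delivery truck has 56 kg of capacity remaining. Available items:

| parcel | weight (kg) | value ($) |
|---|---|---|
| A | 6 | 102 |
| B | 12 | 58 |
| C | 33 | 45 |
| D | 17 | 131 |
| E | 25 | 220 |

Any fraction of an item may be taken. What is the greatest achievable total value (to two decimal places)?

Greedy by value/weight ratio, highest first.
Ratios (sorted): A 17.00, E 8.80, D 7.71, B 4.83, C 1.36
take A (6 @ 102); take E (25 @ 220); take D (17 @ 131); take 8/12 of B → 38.67. Capacity used 56/56.
Total value = 491.67

491.67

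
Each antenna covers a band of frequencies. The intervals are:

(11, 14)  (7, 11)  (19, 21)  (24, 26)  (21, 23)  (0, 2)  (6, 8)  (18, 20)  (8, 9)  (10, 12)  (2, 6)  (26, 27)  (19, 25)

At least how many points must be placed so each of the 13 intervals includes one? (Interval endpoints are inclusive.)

By right end: [0,2]  [2,6]  [6,8]  [8,9]  [7,11]  [10,12]  [11,14]  [18,20]  [19,21]  [21,23]  [19,25]  [24,26]  [26,27]
[0,2] uncovered → point at 2; [6,8] uncovered → point at 8; [10,12] uncovered → point at 12; [18,20] uncovered → point at 20; [21,23] uncovered → point at 23; [24,26] uncovered → point at 26.
Points: 2, 8, 12, 20, 23, 26 (6 total).

6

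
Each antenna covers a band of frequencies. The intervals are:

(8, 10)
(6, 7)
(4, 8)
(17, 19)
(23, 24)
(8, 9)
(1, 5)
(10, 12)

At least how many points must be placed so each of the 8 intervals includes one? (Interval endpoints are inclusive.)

6

Sort by right endpoint; whenever an interval is uncovered, place a point at its right end.
Sorted: [1,5] [6,7] [4,8] [8,9] [8,10] [10,12] [17,19] [23,24]
{[1,5]} hit by 5; {[6,7],[4,8]} hit by 7; {[8,9],[8,10]} hit by 9; {[10,12]} hit by 12; {[17,19]} hit by 19; {[23,24]} hit by 24.
Points: 5, 7, 9, 12, 19, 24 (6 total).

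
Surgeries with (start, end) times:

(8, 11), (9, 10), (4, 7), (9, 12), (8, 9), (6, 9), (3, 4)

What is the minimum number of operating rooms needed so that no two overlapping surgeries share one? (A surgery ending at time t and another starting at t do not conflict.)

starts: [3, 4, 6, 8, 8, 9, 9]
ends:   [4, 7, 9, 9, 10, 11, 12]
s3→1 e4→0 s4→1 s6→2 e7→1 s8→2 s8→3  — peak 3.

3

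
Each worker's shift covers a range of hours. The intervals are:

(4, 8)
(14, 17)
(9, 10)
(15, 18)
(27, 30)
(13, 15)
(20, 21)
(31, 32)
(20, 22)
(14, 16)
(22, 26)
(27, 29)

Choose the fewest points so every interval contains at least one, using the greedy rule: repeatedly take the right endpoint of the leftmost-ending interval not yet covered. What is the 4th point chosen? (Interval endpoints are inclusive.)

21

Sort by right endpoint; whenever an interval is uncovered, place a point at its right end.
Sorted: [4,8] [9,10] [13,15] [14,16] [14,17] [15,18] [20,21] [20,22] [22,26] [27,29] [27,30] [31,32]
{[4,8]} hit by 8; {[9,10]} hit by 10; {[13,15],[14,16],[14,17],[15,18]} hit by 15; {[20,21],[20,22]} hit by 21; {[22,26]} hit by 26; {[27,29],[27,30]} hit by 29; {[31,32]} hit by 32.
Points: 8, 10, 15, 21, 26, 29, 32 (7 total).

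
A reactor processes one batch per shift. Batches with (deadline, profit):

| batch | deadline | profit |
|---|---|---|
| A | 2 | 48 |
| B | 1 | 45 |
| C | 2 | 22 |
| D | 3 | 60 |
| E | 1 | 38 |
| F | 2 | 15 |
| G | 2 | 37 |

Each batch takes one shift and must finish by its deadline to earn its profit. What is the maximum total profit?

153

Sort by profit descending; place each in the latest free slot ≤ its deadline.
Profit order: D=60 A=48 B=45 E=38 G=37 C=22 F=15
Assign: D→slot 3, A→slot 2, B→slot 1, E skipped, G skipped, C skipped, F skipped.
Slots: [1:B] [2:A] [3:D]
Profit = 45 + 48 + 60 = 153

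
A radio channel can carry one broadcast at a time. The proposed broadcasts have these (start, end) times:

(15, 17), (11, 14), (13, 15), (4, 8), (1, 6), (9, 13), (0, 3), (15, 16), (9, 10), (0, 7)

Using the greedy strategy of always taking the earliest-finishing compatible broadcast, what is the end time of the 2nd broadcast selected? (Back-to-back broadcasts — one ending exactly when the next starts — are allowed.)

By end time: (0,3), (1,6), (0,7), (4,8), (9,10), (9,13), (11,14), (13,15), (15,16), (15,17).
Pick (0,3); next start ≥ 3 → (4,8); next start ≥ 8 → (9,10); next start ≥ 10 → (11,14); next start ≥ 14 → (15,16).
Selected: (0,3) (4,8) (9,10) (11,14) (15,16)

8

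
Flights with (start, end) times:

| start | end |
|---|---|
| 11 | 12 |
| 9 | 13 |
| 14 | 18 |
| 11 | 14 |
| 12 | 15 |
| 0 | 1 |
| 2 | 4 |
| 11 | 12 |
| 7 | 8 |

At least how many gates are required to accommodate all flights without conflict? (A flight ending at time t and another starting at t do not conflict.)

4

The answer is the maximum number of intervals overlapping at any instant.
Events (time:±→running): 0:+→1 1:-→0 2:+→1 4:-→0 7:+→1 8:-→0 9:+→1 11:+→2 11:+→3 11:+→4 … peak 4.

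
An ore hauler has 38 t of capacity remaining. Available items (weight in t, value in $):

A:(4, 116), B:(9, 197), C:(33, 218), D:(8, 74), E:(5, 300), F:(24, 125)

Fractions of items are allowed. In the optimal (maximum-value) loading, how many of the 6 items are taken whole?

Sort by value per unit weight and fill in that order.
Ratios (sorted): E 60.00, A 29.00, B 21.89, D 9.25, C 6.61, F 5.21
take E (5 @ 300); take A (4 @ 116); take B (9 @ 197); take D (8 @ 74); take 12/33 of C → 79.27. Capacity used 38/38.
4 item(s) taken whole; one partial (take 12/33 of C).

4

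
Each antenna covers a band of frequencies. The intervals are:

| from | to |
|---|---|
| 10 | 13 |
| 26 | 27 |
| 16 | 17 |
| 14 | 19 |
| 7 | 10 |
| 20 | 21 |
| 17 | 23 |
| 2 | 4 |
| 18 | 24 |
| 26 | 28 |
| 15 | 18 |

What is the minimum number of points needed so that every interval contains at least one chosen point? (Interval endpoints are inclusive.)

Process intervals by earliest right end; each time one isn't hit yet, stab at its right endpoint.
Sorted: [2,4] [7,10] [10,13] [16,17] [15,18] [14,19] [20,21] [17,23] [18,24] [26,27] [26,28]
{[2,4]} hit by 4; {[7,10],[10,13]} hit by 10; {[16,17],[15,18],[14,19]} hit by 17; {[20,21],[17,23],[18,24]} hit by 21; {[26,27],[26,28]} hit by 27.
Points: 4, 10, 17, 21, 27 (5 total).

5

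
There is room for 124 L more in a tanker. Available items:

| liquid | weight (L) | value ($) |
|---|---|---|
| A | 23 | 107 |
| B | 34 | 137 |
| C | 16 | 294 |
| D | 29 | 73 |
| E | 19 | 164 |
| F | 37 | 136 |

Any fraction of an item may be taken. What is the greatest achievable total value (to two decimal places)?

Greedy by value/weight ratio, highest first.
Ratios (sorted): C 18.38, E 8.63, A 4.65, B 4.03, F 3.68, D 2.52
take C (16 @ 294); take E (19 @ 164); take A (23 @ 107); take B (34 @ 137); take 32/37 of F → 117.62. Capacity used 124/124.
Total value = 819.62

819.62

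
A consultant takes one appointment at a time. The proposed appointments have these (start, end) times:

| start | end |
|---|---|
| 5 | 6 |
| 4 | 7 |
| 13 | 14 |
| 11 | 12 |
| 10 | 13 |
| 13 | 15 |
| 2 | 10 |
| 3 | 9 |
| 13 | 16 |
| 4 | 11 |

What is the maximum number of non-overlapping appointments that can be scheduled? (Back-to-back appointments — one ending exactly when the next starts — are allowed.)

3

Order by finish time; keep every interval that doesn't clash with the previous kept one.
Sorted by end: (5,6)  (4,7)  (3,9)  (2,10)  (4,11)  (11,12)  (10,13)  (13,14)  (13,15)  (13,16)
take (5,6); skip (4,7); skip (4,11); take (11,12); take (13,14); skip (13,16).
Selected 3 appointments.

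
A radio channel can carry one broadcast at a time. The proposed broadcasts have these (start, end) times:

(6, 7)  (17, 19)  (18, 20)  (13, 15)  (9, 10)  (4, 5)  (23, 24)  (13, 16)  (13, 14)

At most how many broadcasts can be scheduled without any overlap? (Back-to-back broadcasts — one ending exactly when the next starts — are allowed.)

Order by finish time; keep every interval that doesn't clash with the previous kept one.
Sorted by end: (4,5)  (6,7)  (9,10)  (13,14)  (13,15)  (13,16)  (17,19)  (18,20)  (23,24)
take (4,5); take (6,7); take (9,10); take (13,14); skip (13,16); take (17,19); take (23,24).
Selected 6 broadcasts.

6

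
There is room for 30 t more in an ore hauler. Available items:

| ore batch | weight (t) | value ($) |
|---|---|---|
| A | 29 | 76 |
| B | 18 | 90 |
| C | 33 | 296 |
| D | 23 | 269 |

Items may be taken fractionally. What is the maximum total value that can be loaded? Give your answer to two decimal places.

331.79

Sort by value per unit weight and fill in that order.
Order: D (269/23=11.70) > C (296/33=8.97) > B (90/18=5.00) > A (76/29=2.62)
Fill: take D (23 @ 269) → take 7/33 of C → 62.79; 30/30 used.
Total value = 331.79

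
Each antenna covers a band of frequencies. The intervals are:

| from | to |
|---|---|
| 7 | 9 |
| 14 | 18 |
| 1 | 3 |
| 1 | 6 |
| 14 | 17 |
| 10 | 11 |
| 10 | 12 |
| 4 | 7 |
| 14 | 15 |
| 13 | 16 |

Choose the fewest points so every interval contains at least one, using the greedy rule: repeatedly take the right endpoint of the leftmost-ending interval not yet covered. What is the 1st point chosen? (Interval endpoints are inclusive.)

Process intervals by earliest right end; each time one isn't hit yet, stab at its right endpoint.
By right end: [1,3]  [1,6]  [4,7]  [7,9]  [10,11]  [10,12]  [14,15]  [13,16]  [14,17]  [14,18]
[1,3] uncovered → point at 3; [4,7] uncovered → point at 7; [10,11] uncovered → point at 11; [14,15] uncovered → point at 15.
Points: 3, 7, 11, 15 (4 total).

3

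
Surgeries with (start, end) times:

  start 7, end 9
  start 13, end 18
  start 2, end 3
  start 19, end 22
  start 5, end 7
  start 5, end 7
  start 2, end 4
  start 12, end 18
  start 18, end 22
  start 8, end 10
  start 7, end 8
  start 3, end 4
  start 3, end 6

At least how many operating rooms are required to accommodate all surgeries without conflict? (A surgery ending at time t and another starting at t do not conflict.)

The answer is the maximum number of intervals overlapping at any instant.
starts: [2, 2, 3, 3, 5, 5, 7, 7, 8, 12, 13, 18, 19]
ends:   [3, 4, 4, 6, 7, 7, 8, 9, 10, 18, 18, 22, 22]
s2→1 s2→2 e3→1 s3→2 s3→3  — peak 3.

3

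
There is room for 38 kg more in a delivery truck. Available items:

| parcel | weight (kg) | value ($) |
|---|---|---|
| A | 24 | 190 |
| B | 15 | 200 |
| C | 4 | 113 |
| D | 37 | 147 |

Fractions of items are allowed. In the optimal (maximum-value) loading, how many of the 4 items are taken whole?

Sort by value per unit weight and fill in that order.
Ratios (sorted): C 28.25, B 13.33, A 7.92, D 3.97
take C (4 @ 113); take B (15 @ 200); take 19/24 of A → 150.42. Capacity used 38/38.
2 item(s) taken whole; one partial (take 19/24 of A).

2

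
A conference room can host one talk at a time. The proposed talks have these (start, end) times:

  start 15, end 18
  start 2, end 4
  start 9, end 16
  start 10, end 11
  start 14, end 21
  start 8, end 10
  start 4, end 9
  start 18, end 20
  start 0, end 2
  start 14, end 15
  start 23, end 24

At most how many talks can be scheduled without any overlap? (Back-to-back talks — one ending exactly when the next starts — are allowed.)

8

Greedy by earliest finish: after sorting by end time, pick each interval compatible with the last pick.
By end time: (0,2), (2,4), (4,9), (8,10), (10,11), (14,15), (9,16), (15,18), (18,20), (14,21), (23,24).
Pick (0,2); next start ≥ 2 → (2,4); next start ≥ 4 → (4,9); next start ≥ 9 → (10,11); next start ≥ 11 → (14,15); next start ≥ 15 → (15,18); next start ≥ 18 → (18,20); next start ≥ 20 → (23,24).
Selected 8 talks.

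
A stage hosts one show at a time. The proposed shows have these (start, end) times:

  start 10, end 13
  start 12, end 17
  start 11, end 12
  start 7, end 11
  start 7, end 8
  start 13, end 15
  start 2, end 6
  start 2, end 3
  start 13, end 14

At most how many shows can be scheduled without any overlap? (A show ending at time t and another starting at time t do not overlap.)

Order by finish time; keep every interval that doesn't clash with the previous kept one.
By end time: (2,3), (2,6), (7,8), (7,11), (11,12), (10,13), (13,14), (13,15), (12,17).
Pick (2,3); next start ≥ 3 → (7,8); next start ≥ 8 → (11,12); next start ≥ 12 → (13,14).
Selected 4 shows.

4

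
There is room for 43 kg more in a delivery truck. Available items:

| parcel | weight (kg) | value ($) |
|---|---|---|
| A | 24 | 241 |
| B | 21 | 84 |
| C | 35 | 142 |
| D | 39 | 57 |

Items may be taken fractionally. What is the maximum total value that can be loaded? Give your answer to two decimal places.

318.09

Ratios (sorted): A 10.04, C 4.06, B 4.00, D 1.46
take A (24 @ 241); take 19/35 of C → 77.09. Capacity used 43/43.
Total value = 318.09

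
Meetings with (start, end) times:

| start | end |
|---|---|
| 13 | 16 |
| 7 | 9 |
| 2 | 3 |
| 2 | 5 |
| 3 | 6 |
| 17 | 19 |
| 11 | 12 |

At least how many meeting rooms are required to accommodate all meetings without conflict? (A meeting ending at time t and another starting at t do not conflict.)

The answer is the maximum number of intervals overlapping at any instant.
starts: [2, 2, 3, 7, 11, 13, 17]
ends:   [3, 5, 6, 9, 12, 16, 19]
s2→1 s2→2  — peak 2.

2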